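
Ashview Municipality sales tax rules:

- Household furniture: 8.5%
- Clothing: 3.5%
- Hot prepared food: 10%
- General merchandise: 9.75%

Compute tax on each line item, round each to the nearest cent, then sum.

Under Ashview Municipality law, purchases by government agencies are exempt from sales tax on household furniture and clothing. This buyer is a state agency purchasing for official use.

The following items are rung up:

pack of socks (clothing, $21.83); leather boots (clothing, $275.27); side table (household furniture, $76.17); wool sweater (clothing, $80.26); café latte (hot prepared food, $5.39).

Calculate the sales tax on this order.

Pack of socks $21.83: clothing, buyer-exempt → 0% → $0.00
Leather boots $275.27: clothing, buyer-exempt → 0% → $0.00
Side table $76.17: household furniture, buyer-exempt → 0% → $0.00
Wool sweater $80.26: clothing, buyer-exempt → 0% → $0.00
Café latte $5.39: hot prepared food → 10% → $0.54
Total tax = $0.54

$0.54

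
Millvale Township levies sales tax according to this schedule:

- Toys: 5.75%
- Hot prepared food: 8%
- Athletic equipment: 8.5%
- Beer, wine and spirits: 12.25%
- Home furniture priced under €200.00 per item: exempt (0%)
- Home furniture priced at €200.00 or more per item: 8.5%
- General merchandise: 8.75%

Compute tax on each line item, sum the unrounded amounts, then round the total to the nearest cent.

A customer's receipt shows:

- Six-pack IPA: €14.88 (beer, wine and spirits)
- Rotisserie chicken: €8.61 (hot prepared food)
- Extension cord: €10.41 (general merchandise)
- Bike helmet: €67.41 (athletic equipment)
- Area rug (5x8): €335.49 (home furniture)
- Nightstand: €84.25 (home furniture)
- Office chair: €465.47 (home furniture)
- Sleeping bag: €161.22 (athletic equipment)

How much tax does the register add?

Six-pack IPA €14.88: beer, wine and spirits → 12.25% → €1.8228
Rotisserie chicken €8.61: hot prepared food → 8% → €0.6888
Extension cord €10.41: general merchandise → 8.75% → €0.910875
Bike helmet €67.41: athletic equipment → 8.5% → €5.72985
Area rug (5x8) €335.49: home furniture, €200.00 or more → 8.5% → €28.51665
Nightstand €84.25: home furniture, under €200.00 → 0% → €0.00
Office chair €465.47: home furniture, €200.00 or more → 8.5% → €39.56495
Sleeping bag €161.22: athletic equipment → 8.5% → €13.7037
Unrounded tax sum = €90.937625 → €90.94

€90.94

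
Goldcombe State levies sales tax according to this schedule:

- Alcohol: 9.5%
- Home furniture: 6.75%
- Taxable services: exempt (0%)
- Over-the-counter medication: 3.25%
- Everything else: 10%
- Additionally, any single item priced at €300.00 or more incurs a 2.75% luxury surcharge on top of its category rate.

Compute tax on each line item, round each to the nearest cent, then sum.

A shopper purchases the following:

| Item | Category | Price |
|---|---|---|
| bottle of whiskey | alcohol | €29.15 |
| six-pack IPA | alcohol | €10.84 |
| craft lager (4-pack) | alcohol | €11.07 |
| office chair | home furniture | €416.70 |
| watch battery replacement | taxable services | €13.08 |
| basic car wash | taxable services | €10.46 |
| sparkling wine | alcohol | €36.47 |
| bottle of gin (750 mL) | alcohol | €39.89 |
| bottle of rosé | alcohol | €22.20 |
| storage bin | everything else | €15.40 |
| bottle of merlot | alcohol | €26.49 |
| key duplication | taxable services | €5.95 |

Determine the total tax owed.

Bottle of whiskey €29.15: alcohol → 9.5% → €2.77
Six-pack IPA €10.84: alcohol → 9.5% → €1.03
Craft lager (4-pack) €11.07: alcohol → 9.5% → €1.05
Office chair €416.70: home furniture → 6.75% + 2.75% surcharge = 9.5% → €39.59
Watch battery replacement €13.08: taxable services → 0% → €0.00
Basic car wash €10.46: taxable services → 0% → €0.00
Sparkling wine €36.47: alcohol → 9.5% → €3.46
Bottle of gin (750 mL) €39.89: alcohol → 9.5% → €3.79
Bottle of rosé €22.20: alcohol → 9.5% → €2.11
Storage bin €15.40: everything else → 10% → €1.54
Bottle of merlot €26.49: alcohol → 9.5% → €2.52
Key duplication €5.95: taxable services → 0% → €0.00
Total tax = €2.77 + €1.03 + €1.05 + €39.59 + €3.46 + €3.79 + €2.11 + €1.54 + €2.52 = €57.86

€57.86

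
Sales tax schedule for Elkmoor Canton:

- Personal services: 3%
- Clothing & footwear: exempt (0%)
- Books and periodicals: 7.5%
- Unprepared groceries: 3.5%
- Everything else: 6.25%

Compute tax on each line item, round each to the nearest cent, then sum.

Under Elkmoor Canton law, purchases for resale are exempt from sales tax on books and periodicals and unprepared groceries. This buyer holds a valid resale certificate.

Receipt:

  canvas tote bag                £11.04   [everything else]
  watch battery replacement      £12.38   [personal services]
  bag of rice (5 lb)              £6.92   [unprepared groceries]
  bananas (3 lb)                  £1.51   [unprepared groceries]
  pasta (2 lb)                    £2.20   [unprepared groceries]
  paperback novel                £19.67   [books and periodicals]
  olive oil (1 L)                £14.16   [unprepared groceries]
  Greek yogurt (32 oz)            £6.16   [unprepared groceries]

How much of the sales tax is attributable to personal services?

£0.37

Watch battery replacement £12.38: personal services → 3% → £0.37
Tax on personal services = £0.37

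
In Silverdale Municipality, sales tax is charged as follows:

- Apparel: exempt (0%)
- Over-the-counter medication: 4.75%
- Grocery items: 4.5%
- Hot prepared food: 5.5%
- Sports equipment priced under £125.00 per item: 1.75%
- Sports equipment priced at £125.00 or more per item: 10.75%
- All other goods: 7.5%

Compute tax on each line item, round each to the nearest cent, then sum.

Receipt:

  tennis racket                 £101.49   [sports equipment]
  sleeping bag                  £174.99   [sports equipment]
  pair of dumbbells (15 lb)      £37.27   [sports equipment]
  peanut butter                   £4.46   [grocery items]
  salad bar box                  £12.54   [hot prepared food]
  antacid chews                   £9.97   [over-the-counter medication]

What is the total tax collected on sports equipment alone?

£21.24

Tennis racket £101.49: sports equipment, under £125.00 → 1.75% → £1.78
Sleeping bag £174.99: sports equipment, £125.00 or more → 10.75% → £18.81
Pair of dumbbells (15 lb) £37.27: sports equipment, under £125.00 → 1.75% → £0.65
Tax on sports equipment = £1.78 + £18.81 + £0.65 = £21.24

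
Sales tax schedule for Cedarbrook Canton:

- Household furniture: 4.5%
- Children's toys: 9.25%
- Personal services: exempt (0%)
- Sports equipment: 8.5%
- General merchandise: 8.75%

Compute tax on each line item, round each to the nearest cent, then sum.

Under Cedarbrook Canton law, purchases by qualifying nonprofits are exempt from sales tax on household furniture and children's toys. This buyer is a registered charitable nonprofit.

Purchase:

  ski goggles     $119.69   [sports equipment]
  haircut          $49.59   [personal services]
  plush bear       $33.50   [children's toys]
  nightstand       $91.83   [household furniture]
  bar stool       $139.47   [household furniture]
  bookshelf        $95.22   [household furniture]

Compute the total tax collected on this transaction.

$10.17

Ski goggles $119.69: sports equipment → 8.5% → $10.17
Haircut $49.59: personal services → 0% → $0.00
Plush bear $33.50: children's toys, buyer-exempt → 0% → $0.00
Nightstand $91.83: household furniture, buyer-exempt → 0% → $0.00
Bar stool $139.47: household furniture, buyer-exempt → 0% → $0.00
Bookshelf $95.22: household furniture, buyer-exempt → 0% → $0.00
Total tax = $10.17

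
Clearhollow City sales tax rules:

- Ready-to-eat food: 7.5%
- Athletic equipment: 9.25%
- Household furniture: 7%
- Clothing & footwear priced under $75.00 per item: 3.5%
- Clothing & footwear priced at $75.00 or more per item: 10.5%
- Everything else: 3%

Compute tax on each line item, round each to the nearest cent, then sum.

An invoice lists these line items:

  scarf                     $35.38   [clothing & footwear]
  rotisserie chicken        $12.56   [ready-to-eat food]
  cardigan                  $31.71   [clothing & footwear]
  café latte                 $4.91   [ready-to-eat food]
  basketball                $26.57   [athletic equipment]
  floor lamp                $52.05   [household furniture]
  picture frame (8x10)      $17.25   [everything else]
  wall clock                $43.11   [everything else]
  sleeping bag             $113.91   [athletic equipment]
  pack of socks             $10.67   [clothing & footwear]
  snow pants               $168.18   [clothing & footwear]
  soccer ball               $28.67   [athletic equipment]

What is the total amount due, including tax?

$587.76

Scarf $35.38: clothing & footwear, under $75.00 → 3.5% → $1.24
Rotisserie chicken $12.56: ready-to-eat food → 7.5% → $0.94
Cardigan $31.71: clothing & footwear, under $75.00 → 3.5% → $1.11
Café latte $4.91: ready-to-eat food → 7.5% → $0.37
Basketball $26.57: athletic equipment → 9.25% → $2.46
Floor lamp $52.05: household furniture → 7% → $3.64
Picture frame (8x10) $17.25: everything else → 3% → $0.52
Wall clock $43.11: everything else → 3% → $1.29
Sleeping bag $113.91: athletic equipment → 9.25% → $10.54
Pack of socks $10.67: clothing & footwear, under $75.00 → 3.5% → $0.37
Snow pants $168.18: clothing & footwear, $75.00 or more → 10.5% → $17.66
Soccer ball $28.67: athletic equipment → 9.25% → $2.65
Subtotal = $544.97; tax = $42.79; total due = $587.76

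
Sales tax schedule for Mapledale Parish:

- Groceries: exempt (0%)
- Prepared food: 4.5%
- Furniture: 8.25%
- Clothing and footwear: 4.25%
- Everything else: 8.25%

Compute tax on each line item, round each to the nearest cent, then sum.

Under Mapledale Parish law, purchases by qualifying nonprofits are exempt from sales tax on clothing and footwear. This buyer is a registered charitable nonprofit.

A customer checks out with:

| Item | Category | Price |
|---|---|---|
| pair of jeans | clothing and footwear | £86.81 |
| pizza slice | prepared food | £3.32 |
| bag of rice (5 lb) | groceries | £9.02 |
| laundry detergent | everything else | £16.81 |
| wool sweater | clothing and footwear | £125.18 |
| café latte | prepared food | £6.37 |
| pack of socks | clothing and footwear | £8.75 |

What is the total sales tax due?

£1.83

Pair of jeans £86.81: clothing and footwear, buyer-exempt → 0% → £0.00
Pizza slice £3.32: prepared food → 4.5% → £0.15
Bag of rice (5 lb) £9.02: groceries → 0% → £0.00
Laundry detergent £16.81: everything else → 8.25% → £1.39
Wool sweater £125.18: clothing and footwear, buyer-exempt → 0% → £0.00
Café latte £6.37: prepared food → 4.5% → £0.29
Pack of socks £8.75: clothing and footwear, buyer-exempt → 0% → £0.00
Total tax = £0.15 + £1.39 + £0.29 = £1.83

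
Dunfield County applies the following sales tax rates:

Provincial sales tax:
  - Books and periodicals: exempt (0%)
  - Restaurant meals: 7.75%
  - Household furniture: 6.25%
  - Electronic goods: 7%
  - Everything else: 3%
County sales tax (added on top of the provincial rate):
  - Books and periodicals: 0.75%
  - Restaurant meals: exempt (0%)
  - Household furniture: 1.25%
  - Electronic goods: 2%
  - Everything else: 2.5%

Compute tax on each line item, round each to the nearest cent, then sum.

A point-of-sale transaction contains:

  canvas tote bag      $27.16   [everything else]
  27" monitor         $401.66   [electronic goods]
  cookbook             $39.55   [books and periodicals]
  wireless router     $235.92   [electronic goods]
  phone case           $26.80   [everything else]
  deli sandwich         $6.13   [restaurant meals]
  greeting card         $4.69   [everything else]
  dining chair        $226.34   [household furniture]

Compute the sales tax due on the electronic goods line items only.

27" monitor $401.66: electronic goods → 7% + 2% county = 9% → $36.15
Wireless router $235.92: electronic goods → 7% + 2% county = 9% → $21.23
Tax on electronic goods = $36.15 + $21.23 = $57.38

$57.38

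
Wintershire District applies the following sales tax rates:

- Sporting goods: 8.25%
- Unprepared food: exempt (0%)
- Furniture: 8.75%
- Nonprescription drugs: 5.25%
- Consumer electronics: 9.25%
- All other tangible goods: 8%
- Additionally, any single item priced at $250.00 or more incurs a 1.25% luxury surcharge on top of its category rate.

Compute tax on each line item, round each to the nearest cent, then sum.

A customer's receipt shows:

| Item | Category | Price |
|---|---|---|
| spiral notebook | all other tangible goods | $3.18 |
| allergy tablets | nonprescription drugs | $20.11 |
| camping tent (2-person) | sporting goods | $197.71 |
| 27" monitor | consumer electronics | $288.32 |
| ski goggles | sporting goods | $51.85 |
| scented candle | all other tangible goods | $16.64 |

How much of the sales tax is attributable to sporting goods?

Camping tent (2-person) $197.71: sporting goods → 8.25% → $16.31
Ski goggles $51.85: sporting goods → 8.25% → $4.28
Tax on sporting goods = $16.31 + $4.28 = $20.59

$20.59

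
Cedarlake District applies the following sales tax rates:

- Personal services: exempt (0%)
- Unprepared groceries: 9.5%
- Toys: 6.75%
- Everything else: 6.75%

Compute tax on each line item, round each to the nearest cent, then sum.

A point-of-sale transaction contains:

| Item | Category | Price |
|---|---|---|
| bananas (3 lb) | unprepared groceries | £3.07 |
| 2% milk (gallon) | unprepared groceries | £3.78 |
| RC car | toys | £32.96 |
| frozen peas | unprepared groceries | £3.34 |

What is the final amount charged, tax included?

£46.34

Bananas (3 lb) £3.07: unprepared groceries → 9.5% → £0.29
2% milk (gallon) £3.78: unprepared groceries → 9.5% → £0.36
RC car £32.96: toys → 6.75% → £2.22
Frozen peas £3.34: unprepared groceries → 9.5% → £0.32
Subtotal = £43.15; tax = £3.19; total due = £46.34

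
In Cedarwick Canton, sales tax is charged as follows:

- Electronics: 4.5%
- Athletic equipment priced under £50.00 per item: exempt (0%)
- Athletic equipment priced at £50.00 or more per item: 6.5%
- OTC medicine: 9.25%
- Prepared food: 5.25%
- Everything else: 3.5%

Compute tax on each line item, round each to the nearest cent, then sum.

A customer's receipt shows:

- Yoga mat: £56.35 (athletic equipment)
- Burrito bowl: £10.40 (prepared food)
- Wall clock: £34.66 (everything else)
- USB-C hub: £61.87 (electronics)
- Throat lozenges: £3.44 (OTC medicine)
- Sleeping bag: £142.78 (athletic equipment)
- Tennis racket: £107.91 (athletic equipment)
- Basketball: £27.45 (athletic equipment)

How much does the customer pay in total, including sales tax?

Yoga mat £56.35: athletic equipment, £50.00 or more → 6.5% → £3.66
Burrito bowl £10.40: prepared food → 5.25% → £0.55
Wall clock £34.66: everything else → 3.5% → £1.21
USB-C hub £61.87: electronics → 4.5% → £2.78
Throat lozenges £3.44: OTC medicine → 9.25% → £0.32
Sleeping bag £142.78: athletic equipment, £50.00 or more → 6.5% → £9.28
Tennis racket £107.91: athletic equipment, £50.00 or more → 6.5% → £7.01
Basketball £27.45: athletic equipment, under £50.00 → 0% → £0.00
Subtotal = £444.86; tax = £24.81; total due = £469.67

£469.67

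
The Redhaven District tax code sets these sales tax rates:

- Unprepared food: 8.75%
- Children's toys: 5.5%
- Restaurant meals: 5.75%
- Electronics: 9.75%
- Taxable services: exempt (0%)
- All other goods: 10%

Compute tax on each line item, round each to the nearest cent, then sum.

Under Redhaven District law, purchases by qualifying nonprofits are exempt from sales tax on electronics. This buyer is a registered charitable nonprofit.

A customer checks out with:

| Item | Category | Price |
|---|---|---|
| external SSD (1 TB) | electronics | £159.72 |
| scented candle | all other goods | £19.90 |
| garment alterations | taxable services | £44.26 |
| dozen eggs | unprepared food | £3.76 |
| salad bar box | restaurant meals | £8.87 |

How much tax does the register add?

External SSD (1 TB) £159.72: electronics, buyer-exempt → 0% → £0.00
Scented candle £19.90: all other goods → 10% → £1.99
Garment alterations £44.26: taxable services → 0% → £0.00
Dozen eggs £3.76: unprepared food → 8.75% → £0.33
Salad bar box £8.87: restaurant meals → 5.75% → £0.51
Total tax = £1.99 + £0.33 + £0.51 = £2.83

£2.83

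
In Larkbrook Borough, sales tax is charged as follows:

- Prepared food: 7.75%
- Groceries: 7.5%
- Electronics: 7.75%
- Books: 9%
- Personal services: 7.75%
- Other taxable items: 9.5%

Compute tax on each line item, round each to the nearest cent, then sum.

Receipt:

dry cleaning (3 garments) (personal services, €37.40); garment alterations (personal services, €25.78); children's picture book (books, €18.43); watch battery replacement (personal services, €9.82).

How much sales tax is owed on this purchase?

Dry cleaning (3 garments) €37.40: personal services → 7.75% → €2.90
Garment alterations €25.78: personal services → 7.75% → €2.00
Children's picture book €18.43: books → 9% → €1.66
Watch battery replacement €9.82: personal services → 7.75% → €0.76
Total tax = €2.90 + €2.00 + €1.66 + €0.76 = €7.32

€7.32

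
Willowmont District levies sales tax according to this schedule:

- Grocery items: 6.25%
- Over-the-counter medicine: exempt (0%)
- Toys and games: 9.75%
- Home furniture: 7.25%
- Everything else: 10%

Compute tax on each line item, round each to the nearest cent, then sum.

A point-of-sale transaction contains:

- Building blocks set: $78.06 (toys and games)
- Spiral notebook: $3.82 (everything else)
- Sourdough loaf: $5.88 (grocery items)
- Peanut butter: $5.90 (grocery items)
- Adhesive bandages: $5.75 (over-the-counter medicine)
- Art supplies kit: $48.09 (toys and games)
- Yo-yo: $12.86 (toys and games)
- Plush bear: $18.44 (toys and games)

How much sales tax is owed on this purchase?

Building blocks set $78.06: toys and games → 9.75% → $7.61
Spiral notebook $3.82: everything else → 10% → $0.38
Sourdough loaf $5.88: grocery items → 6.25% → $0.37
Peanut butter $5.90: grocery items → 6.25% → $0.37
Adhesive bandages $5.75: over-the-counter medicine → 0% → $0.00
Art supplies kit $48.09: toys and games → 9.75% → $4.69
Yo-yo $12.86: toys and games → 9.75% → $1.25
Plush bear $18.44: toys and games → 9.75% → $1.80
Total tax = $7.61 + $0.38 + $0.37 + $0.37 + $4.69 + $1.25 + $1.80 = $16.47

$16.47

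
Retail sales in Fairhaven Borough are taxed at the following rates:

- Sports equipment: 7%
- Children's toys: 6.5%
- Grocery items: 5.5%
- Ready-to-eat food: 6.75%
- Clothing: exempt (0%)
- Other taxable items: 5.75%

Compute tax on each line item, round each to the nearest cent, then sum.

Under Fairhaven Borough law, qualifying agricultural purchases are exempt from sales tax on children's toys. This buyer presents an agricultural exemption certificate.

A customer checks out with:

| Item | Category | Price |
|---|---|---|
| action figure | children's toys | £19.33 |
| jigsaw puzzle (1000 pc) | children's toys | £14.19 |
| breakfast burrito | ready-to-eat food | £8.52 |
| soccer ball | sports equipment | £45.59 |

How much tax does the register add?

£3.77

Action figure £19.33: children's toys, buyer-exempt → 0% → £0.00
Jigsaw puzzle (1000 pc) £14.19: children's toys, buyer-exempt → 0% → £0.00
Breakfast burrito £8.52: ready-to-eat food → 6.75% → £0.58
Soccer ball £45.59: sports equipment → 7% → £3.19
Total tax = £0.58 + £3.19 = £3.77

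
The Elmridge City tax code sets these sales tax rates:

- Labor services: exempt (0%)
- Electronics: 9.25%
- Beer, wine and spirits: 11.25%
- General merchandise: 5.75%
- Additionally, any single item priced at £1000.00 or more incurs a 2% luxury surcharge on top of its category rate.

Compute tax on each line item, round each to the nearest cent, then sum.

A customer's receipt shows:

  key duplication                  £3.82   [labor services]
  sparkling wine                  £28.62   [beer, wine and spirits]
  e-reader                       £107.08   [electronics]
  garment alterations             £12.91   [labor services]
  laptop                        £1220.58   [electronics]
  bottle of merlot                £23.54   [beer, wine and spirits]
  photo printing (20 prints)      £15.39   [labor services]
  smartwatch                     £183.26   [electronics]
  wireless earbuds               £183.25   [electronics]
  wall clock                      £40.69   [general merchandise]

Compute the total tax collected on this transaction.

Key duplication £3.82: labor services → 0% → £0.00
Sparkling wine £28.62: beer, wine and spirits → 11.25% → £3.22
E-reader £107.08: electronics → 9.25% → £9.90
Garment alterations £12.91: labor services → 0% → £0.00
Laptop £1220.58: electronics → 9.25% + 2% surcharge = 11.25% → £137.32
Bottle of merlot £23.54: beer, wine and spirits → 11.25% → £2.65
Photo printing (20 prints) £15.39: labor services → 0% → £0.00
Smartwatch £183.26: electronics → 9.25% → £16.95
Wireless earbuds £183.25: electronics → 9.25% → £16.95
Wall clock £40.69: general merchandise → 5.75% → £2.34
Total tax = £3.22 + £9.90 + £137.32 + £2.65 + £16.95 + £16.95 + £2.34 = £189.33

£189.33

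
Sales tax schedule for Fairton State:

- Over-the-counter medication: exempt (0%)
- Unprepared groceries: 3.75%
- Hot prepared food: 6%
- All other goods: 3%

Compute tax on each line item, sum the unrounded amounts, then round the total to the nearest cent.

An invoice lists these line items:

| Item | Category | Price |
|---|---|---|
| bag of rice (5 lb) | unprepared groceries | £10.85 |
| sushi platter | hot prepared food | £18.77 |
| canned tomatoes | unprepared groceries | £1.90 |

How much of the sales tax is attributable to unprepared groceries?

£0.48

Bag of rice (5 lb) £10.85: unprepared groceries → 3.75% → £0.406875
Canned tomatoes £1.90: unprepared groceries → 3.75% → £0.07125
Tax on unprepared groceries: unrounded sum = £0.478125 → £0.48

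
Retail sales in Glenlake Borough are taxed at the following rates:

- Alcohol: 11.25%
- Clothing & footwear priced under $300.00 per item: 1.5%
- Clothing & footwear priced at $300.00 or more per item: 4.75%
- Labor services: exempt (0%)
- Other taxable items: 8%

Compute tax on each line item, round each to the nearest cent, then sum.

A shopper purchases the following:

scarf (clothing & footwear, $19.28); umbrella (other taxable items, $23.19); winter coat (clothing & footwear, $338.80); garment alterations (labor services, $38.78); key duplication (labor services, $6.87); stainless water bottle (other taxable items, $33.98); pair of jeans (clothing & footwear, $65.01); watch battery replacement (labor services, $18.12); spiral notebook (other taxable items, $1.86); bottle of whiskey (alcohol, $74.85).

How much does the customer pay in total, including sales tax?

Scarf $19.28: clothing & footwear, under $300.00 → 1.5% → $0.29
Umbrella $23.19: other taxable items → 8% → $1.86
Winter coat $338.80: clothing & footwear, $300.00 or more → 4.75% → $16.09
Garment alterations $38.78: labor services → 0% → $0.00
Key duplication $6.87: labor services → 0% → $0.00
Stainless water bottle $33.98: other taxable items → 8% → $2.72
Pair of jeans $65.01: clothing & footwear, under $300.00 → 1.5% → $0.98
Watch battery replacement $18.12: labor services → 0% → $0.00
Spiral notebook $1.86: other taxable items → 8% → $0.15
Bottle of whiskey $74.85: alcohol → 11.25% → $8.42
Subtotal = $620.74; tax = $30.51; total due = $651.25

$651.25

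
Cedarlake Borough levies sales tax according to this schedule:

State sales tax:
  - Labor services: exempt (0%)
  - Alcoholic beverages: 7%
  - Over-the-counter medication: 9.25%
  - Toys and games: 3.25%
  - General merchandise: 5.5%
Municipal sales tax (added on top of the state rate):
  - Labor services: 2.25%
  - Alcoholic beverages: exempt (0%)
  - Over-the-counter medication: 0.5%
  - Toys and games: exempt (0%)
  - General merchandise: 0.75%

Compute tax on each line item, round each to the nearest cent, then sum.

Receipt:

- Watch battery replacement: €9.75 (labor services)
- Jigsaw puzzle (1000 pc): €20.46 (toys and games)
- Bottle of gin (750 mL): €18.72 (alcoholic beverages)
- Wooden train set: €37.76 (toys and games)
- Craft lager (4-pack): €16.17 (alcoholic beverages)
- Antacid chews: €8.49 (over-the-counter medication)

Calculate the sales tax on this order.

Watch battery replacement €9.75: labor services → 0% + 2.25% municipal = 2.25% → €0.22
Jigsaw puzzle (1000 pc) €20.46: toys and games → 3.25% + 0% municipal = 3.25% → €0.66
Bottle of gin (750 mL) €18.72: alcoholic beverages → 7% + 0% municipal = 7% → €1.31
Wooden train set €37.76: toys and games → 3.25% + 0% municipal = 3.25% → €1.23
Craft lager (4-pack) €16.17: alcoholic beverages → 7% + 0% municipal = 7% → €1.13
Antacid chews €8.49: over-the-counter medication → 9.25% + 0.5% municipal = 9.75% → €0.83
Total tax = €0.22 + €0.66 + €1.31 + €1.23 + €1.13 + €0.83 = €5.38

€5.38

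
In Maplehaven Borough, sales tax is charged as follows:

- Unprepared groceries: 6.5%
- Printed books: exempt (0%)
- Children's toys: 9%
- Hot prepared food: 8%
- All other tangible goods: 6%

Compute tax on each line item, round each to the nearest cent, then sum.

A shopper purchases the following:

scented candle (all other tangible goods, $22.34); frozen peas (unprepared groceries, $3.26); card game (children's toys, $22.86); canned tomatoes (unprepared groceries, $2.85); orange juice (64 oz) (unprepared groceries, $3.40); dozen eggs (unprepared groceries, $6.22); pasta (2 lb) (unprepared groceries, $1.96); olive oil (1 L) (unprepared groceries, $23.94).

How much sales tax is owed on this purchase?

$6.11

Scented candle $22.34: all other tangible goods → 6% → $1.34
Frozen peas $3.26: unprepared groceries → 6.5% → $0.21
Card game $22.86: children's toys → 9% → $2.06
Canned tomatoes $2.85: unprepared groceries → 6.5% → $0.19
Orange juice (64 oz) $3.40: unprepared groceries → 6.5% → $0.22
Dozen eggs $6.22: unprepared groceries → 6.5% → $0.40
Pasta (2 lb) $1.96: unprepared groceries → 6.5% → $0.13
Olive oil (1 L) $23.94: unprepared groceries → 6.5% → $1.56
Total tax = $1.34 + $0.21 + $2.06 + $0.19 + $0.22 + $0.40 + $0.13 + $1.56 = $6.11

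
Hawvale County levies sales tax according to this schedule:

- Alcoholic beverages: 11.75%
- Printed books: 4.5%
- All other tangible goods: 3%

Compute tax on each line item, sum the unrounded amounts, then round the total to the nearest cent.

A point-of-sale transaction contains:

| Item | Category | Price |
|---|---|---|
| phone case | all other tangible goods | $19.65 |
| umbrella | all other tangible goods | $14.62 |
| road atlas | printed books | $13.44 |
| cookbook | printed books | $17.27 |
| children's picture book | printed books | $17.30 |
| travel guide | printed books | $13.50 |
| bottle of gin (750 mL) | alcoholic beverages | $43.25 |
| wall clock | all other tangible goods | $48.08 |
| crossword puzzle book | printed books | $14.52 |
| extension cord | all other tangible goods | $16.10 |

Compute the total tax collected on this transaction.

$11.46

Phone case $19.65: all other tangible goods → 3% → $0.5895
Umbrella $14.62: all other tangible goods → 3% → $0.4386
Road atlas $13.44: printed books → 4.5% → $0.6048
Cookbook $17.27: printed books → 4.5% → $0.77715
Children's picture book $17.30: printed books → 4.5% → $0.7785
Travel guide $13.50: printed books → 4.5% → $0.6075
Bottle of gin (750 mL) $43.25: alcoholic beverages → 11.75% → $5.081875
Wall clock $48.08: all other tangible goods → 3% → $1.4424
Crossword puzzle book $14.52: printed books → 4.5% → $0.6534
Extension cord $16.10: all other tangible goods → 3% → $0.483
Unrounded tax sum = $11.456725 → $11.46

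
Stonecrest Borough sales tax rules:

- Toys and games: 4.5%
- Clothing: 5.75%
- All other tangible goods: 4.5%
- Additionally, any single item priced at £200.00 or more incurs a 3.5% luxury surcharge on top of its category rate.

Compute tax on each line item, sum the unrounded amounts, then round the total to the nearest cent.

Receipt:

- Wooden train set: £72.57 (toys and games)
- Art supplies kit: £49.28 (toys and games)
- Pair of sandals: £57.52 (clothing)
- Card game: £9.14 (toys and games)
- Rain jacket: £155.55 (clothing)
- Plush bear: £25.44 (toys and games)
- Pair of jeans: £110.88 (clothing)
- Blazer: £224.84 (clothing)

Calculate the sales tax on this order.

£46.46

Wooden train set £72.57: toys and games → 4.5% → £3.26565
Art supplies kit £49.28: toys and games → 4.5% → £2.2176
Pair of sandals £57.52: clothing → 5.75% → £3.3074
Card game £9.14: toys and games → 4.5% → £0.4113
Rain jacket £155.55: clothing → 5.75% → £8.944125
Plush bear £25.44: toys and games → 4.5% → £1.1448
Pair of jeans £110.88: clothing → 5.75% → £6.3756
Blazer £224.84: clothing → 5.75% + 3.5% surcharge = 9.25% → £20.7977
Unrounded tax sum = £46.464175 → £46.46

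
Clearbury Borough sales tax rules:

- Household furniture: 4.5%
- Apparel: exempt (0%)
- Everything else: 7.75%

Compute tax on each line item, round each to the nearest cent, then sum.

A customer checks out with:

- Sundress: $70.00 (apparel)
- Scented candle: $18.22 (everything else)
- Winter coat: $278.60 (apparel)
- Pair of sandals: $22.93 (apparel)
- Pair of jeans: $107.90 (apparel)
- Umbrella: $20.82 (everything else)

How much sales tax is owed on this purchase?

$3.02

Sundress $70.00: apparel → 0% → $0.00
Scented candle $18.22: everything else → 7.75% → $1.41
Winter coat $278.60: apparel → 0% → $0.00
Pair of sandals $22.93: apparel → 0% → $0.00
Pair of jeans $107.90: apparel → 0% → $0.00
Umbrella $20.82: everything else → 7.75% → $1.61
Total tax = $1.41 + $1.61 = $3.02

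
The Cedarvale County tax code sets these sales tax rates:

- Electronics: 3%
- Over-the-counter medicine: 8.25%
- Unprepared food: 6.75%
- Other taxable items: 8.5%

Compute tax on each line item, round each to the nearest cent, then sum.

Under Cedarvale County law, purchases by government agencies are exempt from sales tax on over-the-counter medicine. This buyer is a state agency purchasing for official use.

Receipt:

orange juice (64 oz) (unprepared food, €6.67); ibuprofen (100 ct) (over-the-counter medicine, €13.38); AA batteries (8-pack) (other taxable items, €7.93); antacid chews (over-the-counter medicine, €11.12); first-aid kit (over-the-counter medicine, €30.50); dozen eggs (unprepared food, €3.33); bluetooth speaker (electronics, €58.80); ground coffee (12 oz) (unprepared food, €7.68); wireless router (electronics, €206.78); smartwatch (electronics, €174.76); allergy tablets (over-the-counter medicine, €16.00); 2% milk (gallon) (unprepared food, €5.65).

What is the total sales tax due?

Orange juice (64 oz) €6.67: unprepared food → 6.75% → €0.45
Ibuprofen (100 ct) €13.38: over-the-counter medicine, buyer-exempt → 0% → €0.00
AA batteries (8-pack) €7.93: other taxable items → 8.5% → €0.67
Antacid chews €11.12: over-the-counter medicine, buyer-exempt → 0% → €0.00
First-aid kit €30.50: over-the-counter medicine, buyer-exempt → 0% → €0.00
Dozen eggs €3.33: unprepared food → 6.75% → €0.22
Bluetooth speaker €58.80: electronics → 3% → €1.76
Ground coffee (12 oz) €7.68: unprepared food → 6.75% → €0.52
Wireless router €206.78: electronics → 3% → €6.20
Smartwatch €174.76: electronics → 3% → €5.24
Allergy tablets €16.00: over-the-counter medicine, buyer-exempt → 0% → €0.00
2% milk (gallon) €5.65: unprepared food → 6.75% → €0.38
Total tax = €0.45 + €0.67 + €0.22 + €1.76 + €0.52 + €6.20 + €5.24 + €0.38 = €15.44

€15.44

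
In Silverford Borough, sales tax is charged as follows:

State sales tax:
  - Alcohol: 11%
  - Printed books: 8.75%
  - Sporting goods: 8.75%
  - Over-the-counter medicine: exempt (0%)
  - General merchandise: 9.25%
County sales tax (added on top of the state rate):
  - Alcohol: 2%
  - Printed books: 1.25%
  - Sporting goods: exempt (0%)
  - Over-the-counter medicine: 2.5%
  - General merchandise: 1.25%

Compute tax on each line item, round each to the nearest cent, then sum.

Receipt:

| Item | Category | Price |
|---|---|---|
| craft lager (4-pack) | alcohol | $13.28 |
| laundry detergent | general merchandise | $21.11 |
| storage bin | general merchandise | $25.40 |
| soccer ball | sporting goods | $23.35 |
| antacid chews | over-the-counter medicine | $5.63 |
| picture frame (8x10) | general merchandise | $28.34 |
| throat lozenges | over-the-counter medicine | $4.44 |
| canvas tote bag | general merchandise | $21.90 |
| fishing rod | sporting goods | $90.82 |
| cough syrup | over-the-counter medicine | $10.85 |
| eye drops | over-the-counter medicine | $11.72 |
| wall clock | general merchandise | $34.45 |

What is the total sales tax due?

Craft lager (4-pack) $13.28: alcohol → 11% + 2% county = 13% → $1.73
Laundry detergent $21.11: general merchandise → 9.25% + 1.25% county = 10.5% → $2.22
Storage bin $25.40: general merchandise → 9.25% + 1.25% county = 10.5% → $2.67
Soccer ball $23.35: sporting goods → 8.75% + 0% county = 8.75% → $2.04
Antacid chews $5.63: over-the-counter medicine → 0% + 2.5% county = 2.5% → $0.14
Picture frame (8x10) $28.34: general merchandise → 9.25% + 1.25% county = 10.5% → $2.98
Throat lozenges $4.44: over-the-counter medicine → 0% + 2.5% county = 2.5% → $0.11
Canvas tote bag $21.90: general merchandise → 9.25% + 1.25% county = 10.5% → $2.30
Fishing rod $90.82: sporting goods → 8.75% + 0% county = 8.75% → $7.95
Cough syrup $10.85: over-the-counter medicine → 0% + 2.5% county = 2.5% → $0.27
Eye drops $11.72: over-the-counter medicine → 0% + 2.5% county = 2.5% → $0.29
Wall clock $34.45: general merchandise → 9.25% + 1.25% county = 10.5% → $3.62
Total tax = $1.73 + $2.22 + $2.67 + $2.04 + $0.14 + $2.98 + $0.11 + $2.30 + $7.95 + $0.27 + $0.29 + $3.62 = $26.32

$26.32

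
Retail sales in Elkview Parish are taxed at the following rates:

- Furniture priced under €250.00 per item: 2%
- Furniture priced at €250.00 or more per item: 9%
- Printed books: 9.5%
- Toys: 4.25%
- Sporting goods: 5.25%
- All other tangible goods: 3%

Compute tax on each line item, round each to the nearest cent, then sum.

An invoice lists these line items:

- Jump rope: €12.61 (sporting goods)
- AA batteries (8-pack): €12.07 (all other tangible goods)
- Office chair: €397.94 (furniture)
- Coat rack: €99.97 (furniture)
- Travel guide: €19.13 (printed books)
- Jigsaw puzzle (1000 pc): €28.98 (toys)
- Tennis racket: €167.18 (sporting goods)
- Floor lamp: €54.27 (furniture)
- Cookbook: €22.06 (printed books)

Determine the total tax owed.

Jump rope €12.61: sporting goods → 5.25% → €0.66
AA batteries (8-pack) €12.07: all other tangible goods → 3% → €0.36
Office chair €397.94: furniture, €250.00 or more → 9% → €35.81
Coat rack €99.97: furniture, under €250.00 → 2% → €2.00
Travel guide €19.13: printed books → 9.5% → €1.82
Jigsaw puzzle (1000 pc) €28.98: toys → 4.25% → €1.23
Tennis racket €167.18: sporting goods → 5.25% → €8.78
Floor lamp €54.27: furniture, under €250.00 → 2% → €1.09
Cookbook €22.06: printed books → 9.5% → €2.10
Total tax = €0.66 + €0.36 + €35.81 + €2.00 + €1.82 + €1.23 + €8.78 + €1.09 + €2.10 = €53.85

€53.85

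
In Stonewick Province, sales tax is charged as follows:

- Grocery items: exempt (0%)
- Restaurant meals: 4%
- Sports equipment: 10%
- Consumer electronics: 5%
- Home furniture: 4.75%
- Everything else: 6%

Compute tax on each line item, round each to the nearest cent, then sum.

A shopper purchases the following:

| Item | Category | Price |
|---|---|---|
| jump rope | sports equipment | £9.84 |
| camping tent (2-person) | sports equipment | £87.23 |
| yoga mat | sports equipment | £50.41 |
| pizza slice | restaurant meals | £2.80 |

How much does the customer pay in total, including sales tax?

£165.13

Jump rope £9.84: sports equipment → 10% → £0.98
Camping tent (2-person) £87.23: sports equipment → 10% → £8.72
Yoga mat £50.41: sports equipment → 10% → £5.04
Pizza slice £2.80: restaurant meals → 4% → £0.11
Subtotal = £150.28; tax = £14.85; total due = £165.13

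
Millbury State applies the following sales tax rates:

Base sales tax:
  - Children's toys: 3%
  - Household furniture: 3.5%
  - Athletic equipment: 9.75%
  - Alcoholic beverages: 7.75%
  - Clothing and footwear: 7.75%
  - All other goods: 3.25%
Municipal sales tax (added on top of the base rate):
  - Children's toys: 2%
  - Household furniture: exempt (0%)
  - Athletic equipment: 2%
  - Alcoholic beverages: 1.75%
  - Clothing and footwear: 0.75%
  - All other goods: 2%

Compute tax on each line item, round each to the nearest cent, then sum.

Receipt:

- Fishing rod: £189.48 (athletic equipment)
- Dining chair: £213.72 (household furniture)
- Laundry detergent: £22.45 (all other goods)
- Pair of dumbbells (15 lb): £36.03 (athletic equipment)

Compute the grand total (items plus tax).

£496.83

Fishing rod £189.48: athletic equipment → 9.75% + 2% municipal = 11.75% → £22.26
Dining chair £213.72: household furniture → 3.5% + 0% municipal = 3.5% → £7.48
Laundry detergent £22.45: all other goods → 3.25% + 2% municipal = 5.25% → £1.18
Pair of dumbbells (15 lb) £36.03: athletic equipment → 9.75% + 2% municipal = 11.75% → £4.23
Subtotal = £461.68; tax = £35.15; total due = £496.83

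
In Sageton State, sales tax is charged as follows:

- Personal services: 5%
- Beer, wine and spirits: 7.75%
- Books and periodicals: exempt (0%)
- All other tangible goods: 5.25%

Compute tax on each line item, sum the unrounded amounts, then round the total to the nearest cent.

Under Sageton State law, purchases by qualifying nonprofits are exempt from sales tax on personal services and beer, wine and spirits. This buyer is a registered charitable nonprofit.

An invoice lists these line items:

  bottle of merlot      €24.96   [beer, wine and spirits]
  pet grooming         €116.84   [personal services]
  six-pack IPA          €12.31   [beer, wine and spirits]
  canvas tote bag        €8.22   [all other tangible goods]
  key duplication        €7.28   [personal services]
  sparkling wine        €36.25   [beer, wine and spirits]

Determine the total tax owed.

Bottle of merlot €24.96: beer, wine and spirits, buyer-exempt → 0% → €0.00
Pet grooming €116.84: personal services, buyer-exempt → 0% → €0.00
Six-pack IPA €12.31: beer, wine and spirits, buyer-exempt → 0% → €0.00
Canvas tote bag €8.22: all other tangible goods → 5.25% → €0.43155
Key duplication €7.28: personal services, buyer-exempt → 0% → €0.00
Sparkling wine €36.25: beer, wine and spirits, buyer-exempt → 0% → €0.00
Unrounded tax sum = €0.43155 → €0.43

€0.43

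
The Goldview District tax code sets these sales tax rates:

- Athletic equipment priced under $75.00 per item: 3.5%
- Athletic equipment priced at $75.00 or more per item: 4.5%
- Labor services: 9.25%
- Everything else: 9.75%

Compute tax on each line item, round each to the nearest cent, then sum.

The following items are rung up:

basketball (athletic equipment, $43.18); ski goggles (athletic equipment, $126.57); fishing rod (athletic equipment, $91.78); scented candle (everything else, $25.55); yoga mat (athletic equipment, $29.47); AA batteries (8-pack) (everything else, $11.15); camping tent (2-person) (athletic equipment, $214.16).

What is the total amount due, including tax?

$567.45

Basketball $43.18: athletic equipment, under $75.00 → 3.5% → $1.51
Ski goggles $126.57: athletic equipment, $75.00 or more → 4.5% → $5.70
Fishing rod $91.78: athletic equipment, $75.00 or more → 4.5% → $4.13
Scented candle $25.55: everything else → 9.75% → $2.49
Yoga mat $29.47: athletic equipment, under $75.00 → 3.5% → $1.03
AA batteries (8-pack) $11.15: everything else → 9.75% → $1.09
Camping tent (2-person) $214.16: athletic equipment, $75.00 or more → 4.5% → $9.64
Subtotal = $541.86; tax = $25.59; total due = $567.45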